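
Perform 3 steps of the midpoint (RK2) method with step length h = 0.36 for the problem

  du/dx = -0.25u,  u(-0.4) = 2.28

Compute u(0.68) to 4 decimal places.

Midpoint: k1 = f(x_n, u_n); k2 = f(x_n + h/2, u_n + (h/2)·k1); u_{n+1} = u_n + h·k2.
x=-0.400000, u=2.280000:
  k1 = f(-0.400000, 2.280000) = -0.570000
  k2 = f(-0.220000, 2.177400) = -0.544350
  u ← 2.280000 + 0.36·(-0.544350) = 2.084034
x=-0.040000, u=2.084034:
  k1 = f(-0.040000, 2.084034) = -0.521008
  k2 = f(0.140000, 1.990252) = -0.497563
  u ← 2.084034 + 0.36·(-0.497563) = 1.904911
x=0.320000, u=1.904911:
  k1 = f(0.320000, 1.904911) = -0.476228
  k2 = f(0.500000, 1.819190) = -0.454798
  u ← 1.904911 + 0.36·(-0.454798) = 1.741184
u(0.68) ≈ 1.7412

1.7412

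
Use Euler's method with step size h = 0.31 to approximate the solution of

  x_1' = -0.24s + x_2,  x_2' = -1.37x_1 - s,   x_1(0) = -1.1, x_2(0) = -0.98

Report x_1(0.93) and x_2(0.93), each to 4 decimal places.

-1.6359, 0.4686

Euler on (x_1,x_2): x_1_{n+1} = x_1_n + h·x_1', x_2_{n+1} = x_2_n + h·x_2'.
0.000000: (-1.100000, -0.980000); f=(-0.980000, 1.507000) → (-1.403800, -0.512830)
0.310000: (-1.403800, -0.512830); f=(-0.587230, 1.613206) → (-1.585841, -0.012736)
0.620000: (-1.585841, -0.012736); f=(-0.161536, 1.552603) → (-1.635918, 0.468571)
(x_1(0.93), x_2(0.93)) ≈ (-1.6359, 0.4686)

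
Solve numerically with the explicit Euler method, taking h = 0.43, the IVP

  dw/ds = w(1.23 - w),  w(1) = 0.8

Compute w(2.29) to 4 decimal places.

1.1393

Euler: w_{n+1} = w_n + h·f(s_n, w_n).
s=1.000000, w=0.800000: f=0.344000 → w ← 0.800000 + 0.43·0.344000 = 0.947920
s=1.430000, w=0.947920: f=0.267389 → w ← 0.947920 + 0.43·0.267389 = 1.062897
s=1.860000, w=1.062897: f=0.177613 → w ← 1.062897 + 0.43·0.177613 = 1.139271
w(2.29) ≈ 1.1393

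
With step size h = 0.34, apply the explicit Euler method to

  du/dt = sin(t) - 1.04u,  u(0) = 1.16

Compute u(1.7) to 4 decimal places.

0.7706

Euler: u_{n+1} = u_n + h·f(t_n, u_n).
t=0.000000, u=1.160000: f=-1.206400 → u ← 1.160000 + 0.34·(-1.206400) = 0.749824
t=0.340000, u=0.749824: f=-0.446330 → u ← 0.749824 + 0.34·(-0.446330) = 0.598072
t=0.680000, u=0.598072: f=0.006798 → u ← 0.598072 + 0.34·0.006798 = 0.600383
t=1.020000, u=0.600383: f=0.227709 → u ← 0.600383 + 0.34·0.227709 = 0.677804
t=1.360000, u=0.677804: f=0.272948 → u ← 0.677804 + 0.34·0.272948 = 0.770607
u(1.7) ≈ 0.7706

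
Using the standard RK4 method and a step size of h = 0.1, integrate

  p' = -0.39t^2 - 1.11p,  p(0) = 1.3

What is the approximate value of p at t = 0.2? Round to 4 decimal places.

1.0402

RK4: k1 = f(t_n, p_n); k2 = f(t_n + h/2, p_n + (h/2)·k1); k3 = f(t_n + h/2, p_n + (h/2)·k2); k4 = f(t_n + h, p_n + h·k3); p_{n+1} = p_n + (h/6)·(k1 + 2k2 + 2k3 + k4).
t=0.000000, p=1.300000:
  k1 = f(0.000000, 1.300000) = -1.443000
  k2 = f(0.050000, 1.227850) = -1.363889
  k3 = f(0.050000, 1.231806) = -1.368279
  k4 = f(0.100000, 1.163172) = -1.295021
  p ← 1.300000 + (0.1/6)·(k1 + 2k2 + 2k3 + k4) = 1.163294
t=0.100000, p=1.163294:
  k1 = f(0.100000, 1.163294) = -1.295156
  k2 = f(0.150000, 1.098536) = -1.228150
  k3 = f(0.150000, 1.101887) = -1.231869
  k4 = f(0.200000, 1.040107) = -1.170119
  p ← 1.163294 + (0.1/6)·(k1 + 2k2 + 2k3 + k4) = 1.040205
p(0.2) ≈ 1.0402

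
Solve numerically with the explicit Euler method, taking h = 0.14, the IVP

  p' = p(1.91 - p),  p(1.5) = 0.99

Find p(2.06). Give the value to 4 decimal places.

1.4627

Euler: p_{n+1} = p_n + h·f(x_n, p_n).
x=1.500000, p=0.990000: f=0.910800 → p ← 0.990000 + 0.14·0.910800 = 1.117512
x=1.640000, p=1.117512: f=0.885615 → p ← 1.117512 + 0.14·0.885615 = 1.241498
x=1.780000, p=1.241498: f=0.829944 → p ← 1.241498 + 0.14·0.829944 = 1.357690
x=1.920000, p=1.357690: f=0.749866 → p ← 1.357690 + 0.14·0.749866 = 1.462671
p(2.06) ≈ 1.4627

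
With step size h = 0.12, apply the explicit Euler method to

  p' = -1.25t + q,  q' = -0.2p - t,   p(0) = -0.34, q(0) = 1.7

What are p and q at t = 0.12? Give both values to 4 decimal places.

-0.1360, 1.7082

Euler on (p,q): p_{n+1} = p_n + h·p', q_{n+1} = q_n + h·q'.
0.000000: (-0.340000, 1.700000); f=(1.700000, 0.068000) → (-0.136000, 1.708160)
(p(0.12), q(0.12)) ≈ (-0.1360, 1.7082)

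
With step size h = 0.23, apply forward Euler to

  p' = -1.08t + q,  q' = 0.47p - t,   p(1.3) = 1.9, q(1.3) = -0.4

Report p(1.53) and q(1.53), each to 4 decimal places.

1.4851, -0.4936

Euler on (p,q): p_{n+1} = p_n + h·p', q_{n+1} = q_n + h·q'.
1.300000: (1.900000, -0.400000); f=(-1.804000, -0.407000) → (1.485080, -0.493610)
(p(1.53), q(1.53)) ≈ (1.4851, -0.4936)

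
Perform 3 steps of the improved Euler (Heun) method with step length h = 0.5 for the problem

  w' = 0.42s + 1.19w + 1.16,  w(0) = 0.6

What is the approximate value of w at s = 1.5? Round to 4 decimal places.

8.6119

Heun: k1 = f(s_n, w_n); k2 = f(s_n + h, w_n + h·k1); w_{n+1} = w_n + (h/2)·(k1 + k2).
s=0.000000, w=0.600000:
  k1 = f(0.000000, 0.600000) = 1.874000
  k2 = f(0.500000, 1.537000) = 3.199030
  w ← 0.600000 + (0.5/2)·(1.874000 + 3.199030) = 1.868257
s=0.500000, w=1.868257:
  k1 = f(0.500000, 1.868257) = 3.593226
  k2 = f(1.000000, 3.664871) = 5.941196
  w ← 1.868257 + (0.5/2)·(3.593226 + 5.941196) = 4.251863
s=1.000000, w=4.251863:
  k1 = f(1.000000, 4.251863) = 6.639717
  k2 = f(1.500000, 7.571722) = 10.800349
  w ← 4.251863 + (0.5/2)·(6.639717 + 10.800349) = 8.611880
w(1.5) ≈ 8.6119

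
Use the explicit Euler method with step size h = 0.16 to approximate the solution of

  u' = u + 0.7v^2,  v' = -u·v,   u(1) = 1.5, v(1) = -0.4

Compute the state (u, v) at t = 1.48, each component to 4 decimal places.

Euler on (u,v): u_{n+1} = u_n + h·u', v_{n+1} = v_n + h·v'.
1.000000: (1.500000, -0.400000); f=(1.612000, 0.600000) → (1.757920, -0.304000)
1.160000: (1.757920, -0.304000); f=(1.822611, 0.534408) → (2.049538, -0.218495)
1.320000: (2.049538, -0.218495); f=(2.082956, 0.447813) → (2.382811, -0.146845)
(u(1.48), v(1.48)) ≈ (2.3828, -0.1468)

2.3828, -0.1468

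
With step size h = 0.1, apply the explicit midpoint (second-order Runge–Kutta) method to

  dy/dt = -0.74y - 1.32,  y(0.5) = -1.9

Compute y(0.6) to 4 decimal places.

Midpoint: k1 = f(t_n, y_n); k2 = f(t_n + h/2, y_n + (h/2)·k1); y_{n+1} = y_n + h·k2.
t=0.500000, y=-1.900000:
  k1 = f(0.500000, -1.900000) = 0.086000
  k2 = f(0.550000, -1.895700) = 0.082818
  y ← -1.900000 + 0.1·0.082818 = -1.891718
y(0.6) ≈ -1.8917

-1.8917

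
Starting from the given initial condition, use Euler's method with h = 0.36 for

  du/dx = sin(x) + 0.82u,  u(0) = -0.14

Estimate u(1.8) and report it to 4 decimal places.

Euler: u_{n+1} = u_n + h·f(x_n, u_n).
x=0.000000, u=-0.140000: f=-0.114800 → u ← -0.140000 + 0.36·(-0.114800) = -0.181328
x=0.360000, u=-0.181328: f=0.203585 → u ← -0.181328 + 0.36·0.203585 = -0.108037
x=0.720000, u=-0.108037: f=0.570794 → u ← -0.108037 + 0.36·0.570794 = 0.097449
x=1.080000, u=0.097449: f=0.961866 → u ← 0.097449 + 0.36·0.961866 = 0.443720
x=1.440000, u=0.443720: f=1.355309 → u ← 0.443720 + 0.36·1.355309 = 0.931631
u(1.8) ≈ 0.9316

0.9316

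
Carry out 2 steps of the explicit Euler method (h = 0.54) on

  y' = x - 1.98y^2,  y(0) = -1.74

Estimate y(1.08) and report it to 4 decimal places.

Euler: y_{n+1} = y_n + h·f(x_n, y_n).
x=0.000000, y=-1.740000: f=-5.994648 → y ← -1.740000 + 0.54·(-5.994648) = -4.977110
x=0.540000, y=-4.977110: f=-48.507814 → y ← -4.977110 + 0.54·(-48.507814) = -31.171329
y(1.08) ≈ -31.1713

-31.1713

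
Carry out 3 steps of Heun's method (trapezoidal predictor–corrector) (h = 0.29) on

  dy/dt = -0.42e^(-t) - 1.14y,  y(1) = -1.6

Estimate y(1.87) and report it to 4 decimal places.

-0.6590

Heun: k1 = f(t_n, y_n); k2 = f(t_n + h, y_n + h·k1); y_{n+1} = y_n + (h/2)·(k1 + k2).
t=1.000000, y=-1.600000:
  k1 = f(1.000000, -1.600000) = 1.669491
  k2 = f(1.290000, -1.115848) = 1.156453
  y ← -1.600000 + (0.29/2)·(1.669491 + 1.156453) = -1.190238
t=1.290000, y=-1.190238:
  k1 = f(1.290000, -1.190238) = 1.241258
  k2 = f(1.580000, -0.830273) = 0.860002
  y ← -1.190238 + (0.29/2)·(1.241258 + 0.860002) = -0.885556
t=1.580000, y=-0.885556:
  k1 = f(1.580000, -0.885556) = 0.923024
  k2 = f(1.870000, -0.617879) = 0.639650
  y ← -0.885556 + (0.29/2)·(0.923024 + 0.639650) = -0.658968
y(1.87) ≈ -0.6590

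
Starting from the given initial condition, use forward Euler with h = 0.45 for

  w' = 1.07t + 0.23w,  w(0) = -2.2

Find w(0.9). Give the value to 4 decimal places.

-2.4623

Euler: w_{n+1} = w_n + h·f(t_n, w_n).
t=0.000000, w=-2.200000: f=-0.506000 → w ← -2.200000 + 0.45·(-0.506000) = -2.427700
t=0.450000, w=-2.427700: f=-0.076871 → w ← -2.427700 + 0.45·(-0.076871) = -2.462292
w(0.9) ≈ -2.4623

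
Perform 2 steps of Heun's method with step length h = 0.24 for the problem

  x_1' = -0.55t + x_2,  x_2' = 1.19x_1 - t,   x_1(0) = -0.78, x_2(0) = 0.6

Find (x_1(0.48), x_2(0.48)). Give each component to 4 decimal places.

-0.6677, 0.0969

Heun on (x_1,x_2): k1 = f(t_n, state_n); k2 = f(t_n + h, state_n + h·k1); state_{n+1} = state_n + (h/2)·(k1 + k2).
0.000000: (-0.780000, 0.600000)
  k1 = (0.600000, -0.928200)
  predictor → (-0.636000, 0.377232)
  k2 = (0.245232, -0.996840)
  → (-0.678572, 0.368995)
0.240000: (-0.678572, 0.368995)
  k1 = (0.236995, -1.047501)
  predictor → (-0.621693, 0.117595)
  k2 = (-0.146405, -1.219815)
  → (-0.667701, 0.096917)
(x_1(0.48), x_2(0.48)) ≈ (-0.6677, 0.0969)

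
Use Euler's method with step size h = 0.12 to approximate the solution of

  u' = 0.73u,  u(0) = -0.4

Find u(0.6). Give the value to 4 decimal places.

-0.6087

Euler: u_{n+1} = u_n + h·f(s_n, u_n).
s=0.000000, u=-0.400000: f=-0.292000 → u ← -0.400000 + 0.12·(-0.292000) = -0.435040
s=0.120000, u=-0.435040: f=-0.317579 → u ← -0.435040 + 0.12·(-0.317579) = -0.473150
s=0.240000, u=-0.473150: f=-0.345399 → u ← -0.473150 + 0.12·(-0.345399) = -0.514597
s=0.360000, u=-0.514597: f=-0.375656 → u ← -0.514597 + 0.12·(-0.375656) = -0.559676
s=0.480000, u=-0.559676: f=-0.408564 → u ← -0.559676 + 0.12·(-0.408564) = -0.608704
u(0.6) ≈ -0.6087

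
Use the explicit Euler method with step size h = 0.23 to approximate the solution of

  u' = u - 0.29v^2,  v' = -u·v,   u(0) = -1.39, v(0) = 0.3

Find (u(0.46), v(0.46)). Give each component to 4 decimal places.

Euler on (u,v): u_{n+1} = u_n + h·u', v_{n+1} = v_n + h·v'.
0.000000: (-1.390000, 0.300000); f=(-1.416100, 0.417000) → (-1.715703, 0.395910)
0.230000: (-1.715703, 0.395910); f=(-1.761159, 0.679264) → (-2.120770, 0.552141)
(u(0.46), v(0.46)) ≈ (-2.1208, 0.5521)

-2.1208, 0.5521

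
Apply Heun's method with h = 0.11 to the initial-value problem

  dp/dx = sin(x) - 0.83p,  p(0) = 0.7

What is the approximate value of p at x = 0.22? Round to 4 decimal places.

0.6063

Heun: k1 = f(x_n, p_n); k2 = f(x_n + h, p_n + h·k1); p_{n+1} = p_n + (h/2)·(k1 + k2).
x=0.000000, p=0.700000:
  k1 = f(0.000000, 0.700000) = -0.581000
  k2 = f(0.110000, 0.636090) = -0.418176
  p ← 0.700000 + (0.11/2)·(-0.581000 + (-0.418176)) = 0.645045
x=0.110000, p=0.645045:
  k1 = f(0.110000, 0.645045) = -0.425609
  k2 = f(0.220000, 0.598228) = -0.278300
  p ← 0.645045 + (0.11/2)·(-0.425609 + (-0.278300)) = 0.606330
p(0.22) ≈ 0.6063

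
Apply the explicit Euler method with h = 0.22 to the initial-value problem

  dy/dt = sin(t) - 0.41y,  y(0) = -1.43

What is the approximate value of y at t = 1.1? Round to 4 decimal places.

Euler: y_{n+1} = y_n + h·f(t_n, y_n).
t=0.000000, y=-1.430000: f=0.586300 → y ← -1.430000 + 0.22·0.586300 = -1.301014
t=0.220000, y=-1.301014: f=0.751645 → y ← -1.301014 + 0.22·0.751645 = -1.135652
t=0.440000, y=-1.135652: f=0.891557 → y ← -1.135652 + 0.22·0.891557 = -0.939510
t=0.660000, y=-0.939510: f=0.998316 → y ← -0.939510 + 0.22·0.998316 = -0.719880
t=0.880000, y=-0.719880: f=1.065890 → y ← -0.719880 + 0.22·1.065890 = -0.485384
y(1.1) ≈ -0.4854

-0.4854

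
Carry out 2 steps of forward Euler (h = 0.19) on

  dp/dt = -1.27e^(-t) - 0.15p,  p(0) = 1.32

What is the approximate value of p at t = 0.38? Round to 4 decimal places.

Euler: p_{n+1} = p_n + h·f(t_n, p_n).
t=0.000000, p=1.320000: f=-1.468000 → p ← 1.320000 + 0.19·(-1.468000) = 1.041080
t=0.190000, p=1.041080: f=-1.206400 → p ← 1.041080 + 0.19·(-1.206400) = 0.811864
p(0.38) ≈ 0.8119

0.8119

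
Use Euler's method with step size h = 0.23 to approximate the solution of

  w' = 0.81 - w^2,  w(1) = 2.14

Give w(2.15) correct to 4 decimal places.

0.9327

Euler: w_{n+1} = w_n + h·f(t_n, w_n).
t=1.000000, w=2.140000: f=-3.769600 → w ← 2.140000 + 0.23·(-3.769600) = 1.272992
t=1.230000, w=1.272992: f=-0.810509 → w ← 1.272992 + 0.23·(-0.810509) = 1.086575
t=1.460000, w=1.086575: f=-0.370645 → w ← 1.086575 + 0.23·(-0.370645) = 1.001327
t=1.690000, w=1.001327: f=-0.192655 → w ← 1.001327 + 0.23·(-0.192655) = 0.957016
t=1.920000, w=0.957016: f=-0.105880 → w ← 0.957016 + 0.23·(-0.105880) = 0.932664
w(2.15) ≈ 0.9327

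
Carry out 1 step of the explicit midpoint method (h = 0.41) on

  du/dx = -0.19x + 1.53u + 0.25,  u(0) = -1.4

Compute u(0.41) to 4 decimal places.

-2.4350

Midpoint: k1 = f(x_n, u_n); k2 = f(x_n + h/2, u_n + (h/2)·k1); u_{n+1} = u_n + h·k2.
x=0.000000, u=-1.400000:
  k1 = f(0.000000, -1.400000) = -1.892000
  k2 = f(0.205000, -1.787860) = -2.524376
  u ← -1.400000 + 0.41·(-2.524376) = -2.434994
u(0.41) ≈ -2.4350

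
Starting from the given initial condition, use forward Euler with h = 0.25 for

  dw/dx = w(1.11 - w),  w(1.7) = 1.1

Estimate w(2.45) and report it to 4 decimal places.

1.1062

Euler: w_{n+1} = w_n + h·f(x_n, w_n).
x=1.700000, w=1.100000: f=0.011000 → w ← 1.100000 + 0.25·0.011000 = 1.102750
x=1.950000, w=1.102750: f=0.007995 → w ← 1.102750 + 0.25·0.007995 = 1.104749
x=2.200000, w=1.104749: f=0.005801 → w ← 1.104749 + 0.25·0.005801 = 1.106199
w(2.45) ≈ 1.1062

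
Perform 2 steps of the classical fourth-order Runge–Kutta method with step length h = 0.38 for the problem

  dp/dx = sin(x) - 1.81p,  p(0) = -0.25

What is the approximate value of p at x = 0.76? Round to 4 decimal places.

0.1180

RK4: k1 = f(x_n, p_n); k2 = f(x_n + h/2, p_n + (h/2)·k1); k3 = f(x_n + h/2, p_n + (h/2)·k2); k4 = f(x_n + h, p_n + h·k3); p_{n+1} = p_n + (h/6)·(k1 + 2k2 + 2k3 + k4).
x=0.000000, p=-0.250000:
  k1 = f(0.000000, -0.250000) = 0.452500
  k2 = f(0.190000, -0.164025) = 0.485744
  k3 = f(0.190000, -0.157709) = 0.474311
  k4 = f(0.380000, -0.069762) = 0.497189
  p ← -0.250000 + (0.38/6)·(k1 + 2k2 + 2k3 + k4) = -0.068246
x=0.380000, p=-0.068246:
  k1 = f(0.380000, -0.068246) = 0.494446
  k2 = f(0.570000, 0.025699) = 0.493117
  k3 = f(0.570000, 0.025446) = 0.493574
  k4 = f(0.760000, 0.119312) = 0.472966
  p ← -0.068246 + (0.38/6)·(k1 + 2k2 + 2k3 + k4) = 0.118004
p(0.76) ≈ 0.1180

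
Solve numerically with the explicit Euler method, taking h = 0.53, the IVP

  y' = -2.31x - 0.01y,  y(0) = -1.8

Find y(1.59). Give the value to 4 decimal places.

-3.7147

Euler: y_{n+1} = y_n + h·f(x_n, y_n).
x=0.000000, y=-1.800000: f=0.018000 → y ← -1.800000 + 0.53·0.018000 = -1.790460
x=0.530000, y=-1.790460: f=-1.206395 → y ← -1.790460 + 0.53·(-1.206395) = -2.429850
x=1.060000, y=-2.429850: f=-2.424302 → y ← -2.429850 + 0.53·(-2.424302) = -3.714729
y(1.59) ≈ -3.7147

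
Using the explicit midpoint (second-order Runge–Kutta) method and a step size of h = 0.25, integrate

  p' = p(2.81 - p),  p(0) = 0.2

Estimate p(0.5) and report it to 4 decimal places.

Midpoint: k1 = f(x_n, p_n); k2 = f(x_n + h/2, p_n + (h/2)·k1); p_{n+1} = p_n + h·k2.
x=0.000000, p=0.200000:
  k1 = f(0.000000, 0.200000) = 0.522000
  k2 = f(0.125000, 0.265250) = 0.674995
  p ← 0.200000 + 0.25·0.674995 = 0.368749
x=0.250000, p=0.368749:
  k1 = f(0.250000, 0.368749) = 0.900208
  k2 = f(0.375000, 0.481275) = 1.120757
  p ← 0.368749 + 0.25·1.120757 = 0.648938
p(0.5) ≈ 0.6489

0.6489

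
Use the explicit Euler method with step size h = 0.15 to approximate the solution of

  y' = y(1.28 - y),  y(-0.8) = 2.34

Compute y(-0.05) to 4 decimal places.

1.4865

Euler: y_{n+1} = y_n + h·f(s_n, y_n).
s=-0.800000, y=2.340000: f=-2.480400 → y ← 2.340000 + 0.15·(-2.480400) = 1.967940
s=-0.650000, y=1.967940: f=-1.353825 → y ← 1.967940 + 0.15·(-1.353825) = 1.764866
s=-0.500000, y=1.764866: f=-0.855724 → y ← 1.764866 + 0.15·(-0.855724) = 1.636508
s=-0.350000, y=1.636508: f=-0.583428 → y ← 1.636508 + 0.15·(-0.583428) = 1.548994
s=-0.200000, y=1.548994: f=-0.416669 → y ← 1.548994 + 0.15·(-0.416669) = 1.486493
y(-0.05) ≈ 1.4865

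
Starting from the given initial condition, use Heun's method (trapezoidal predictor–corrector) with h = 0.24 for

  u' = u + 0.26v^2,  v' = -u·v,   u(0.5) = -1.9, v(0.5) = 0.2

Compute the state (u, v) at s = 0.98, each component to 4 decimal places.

Heun on (u,v): k1 = f(s_n, state_n); k2 = f(s_n + h, state_n + h·k1); state_{n+1} = state_n + (h/2)·(k1 + k2).
0.500000: (-1.900000, 0.200000)
  k1 = (-1.889600, 0.380000)
  predictor → (-2.353504, 0.291200)
  k2 = (-2.331457, 0.685340)
  → (-2.406527, 0.327841)
0.740000: (-2.406527, 0.327841)
  k1 = (-2.378582, 0.788958)
  predictor → (-2.977387, 0.517191)
  k2 = (-2.907840, 1.539877)
  → (-3.040897, 0.607301)
(u(0.98), v(0.98)) ≈ (-3.0409, 0.6073)

-3.0409, 0.6073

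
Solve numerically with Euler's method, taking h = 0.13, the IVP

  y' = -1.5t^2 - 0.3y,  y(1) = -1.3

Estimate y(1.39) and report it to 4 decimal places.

Euler: y_{n+1} = y_n + h·f(t_n, y_n).
t=1.000000, y=-1.300000: f=-1.110000 → y ← -1.300000 + 0.13·(-1.110000) = -1.444300
t=1.130000, y=-1.444300: f=-1.482060 → y ← -1.444300 + 0.13·(-1.482060) = -1.636968
t=1.260000, y=-1.636968: f=-1.890310 → y ← -1.636968 + 0.13·(-1.890310) = -1.882708
y(1.39) ≈ -1.8827

-1.8827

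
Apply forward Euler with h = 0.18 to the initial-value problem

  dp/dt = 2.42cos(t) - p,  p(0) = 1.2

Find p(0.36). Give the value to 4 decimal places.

1.5926

Euler: p_{n+1} = p_n + h·f(t_n, p_n).
t=0.000000, p=1.200000: f=1.220000 → p ← 1.200000 + 0.18·1.220000 = 1.419600
t=0.180000, p=1.419600: f=0.961302 → p ← 1.419600 + 0.18·0.961302 = 1.592634
p(0.36) ≈ 1.5926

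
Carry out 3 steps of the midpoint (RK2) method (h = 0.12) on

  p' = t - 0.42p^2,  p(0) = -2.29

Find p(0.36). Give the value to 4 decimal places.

Midpoint: k1 = f(t_n, p_n); k2 = f(t_n + h/2, p_n + (h/2)·k1); p_{n+1} = p_n + h·k2.
t=0.000000, p=-2.290000:
  k1 = f(0.000000, -2.290000) = -2.202522
  k2 = f(0.060000, -2.422151) = -2.404063
  p ← -2.290000 + 0.12·(-2.404063) = -2.578488
t=0.120000, p=-2.578488:
  k1 = f(0.120000, -2.578488) = -2.672411
  k2 = f(0.180000, -2.738832) = -2.970505
  p ← -2.578488 + 0.12·(-2.970505) = -2.934948
t=0.240000, p=-2.934948:
  k1 = f(0.240000, -2.934948) = -3.377847
  k2 = f(0.300000, -3.137619) = -3.834754
  p ← -2.934948 + 0.12·(-3.834754) = -3.395119
p(0.36) ≈ -3.3951

-3.3951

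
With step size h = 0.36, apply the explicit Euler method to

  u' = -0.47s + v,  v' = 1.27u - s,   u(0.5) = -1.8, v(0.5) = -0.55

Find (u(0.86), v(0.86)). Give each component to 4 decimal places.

Euler on (u,v): u_{n+1} = u_n + h·u', v_{n+1} = v_n + h·v'.
0.500000: (-1.800000, -0.550000); f=(-0.785000, -2.786000) → (-2.082600, -1.552960)
(u(0.86), v(0.86)) ≈ (-2.0826, -1.5530)

-2.0826, -1.5530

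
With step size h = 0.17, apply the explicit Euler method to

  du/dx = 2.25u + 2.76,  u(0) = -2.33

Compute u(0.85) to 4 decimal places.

-6.7989

Euler: u_{n+1} = u_n + h·f(x_n, u_n).
x=0.000000, u=-2.330000: f=-2.482500 → u ← -2.330000 + 0.17·(-2.482500) = -2.752025
x=0.170000, u=-2.752025: f=-3.432056 → u ← -2.752025 + 0.17·(-3.432056) = -3.335475
x=0.340000, u=-3.335475: f=-4.744818 → u ← -3.335475 + 0.17·(-4.744818) = -4.142094
x=0.510000, u=-4.142094: f=-6.559711 → u ← -4.142094 + 0.17·(-6.559711) = -5.257244
x=0.680000, u=-5.257244: f=-9.068800 → u ← -5.257244 + 0.17·(-9.068800) = -6.798940
u(0.85) ≈ -6.7989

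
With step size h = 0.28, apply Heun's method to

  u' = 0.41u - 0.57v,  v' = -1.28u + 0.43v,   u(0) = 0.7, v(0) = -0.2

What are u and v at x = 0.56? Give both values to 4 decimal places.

Heun on (u,v): k1 = f(x_n, state_n); k2 = f(x_n + h, state_n + h·k1); state_{n+1} = state_n + (h/2)·(k1 + k2).
0.000000: (0.700000, -0.200000)
  k1 = (0.401000, -0.982000)
  predictor → (0.812280, -0.474960)
  k2 = (0.603762, -1.243951)
  → (0.840667, -0.511633)
0.280000: (0.840667, -0.511633)
  k1 = (0.636304, -1.296056)
  predictor → (1.018832, -0.874529)
  k2 = (0.916202, -1.680152)
  → (1.058018, -0.928302)
(u(0.56), v(0.56)) ≈ (1.0580, -0.9283)

1.0580, -0.9283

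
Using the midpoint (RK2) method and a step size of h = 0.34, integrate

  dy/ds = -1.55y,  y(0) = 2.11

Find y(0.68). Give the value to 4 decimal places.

Midpoint: k1 = f(s_n, y_n); k2 = f(s_n + h/2, y_n + (h/2)·k1); y_{n+1} = y_n + h·k2.
s=0.000000, y=2.110000:
  k1 = f(0.000000, 2.110000) = -3.270500
  k2 = f(0.170000, 1.554015) = -2.408723
  y ← 2.110000 + 0.34·(-2.408723) = 1.291034
s=0.340000, y=1.291034:
  k1 = f(0.340000, 1.291034) = -2.001103
  k2 = f(0.510000, 0.950847) = -1.473812
  y ← 1.291034 + 0.34·(-1.473812) = 0.789938
y(0.68) ≈ 0.7899

0.7899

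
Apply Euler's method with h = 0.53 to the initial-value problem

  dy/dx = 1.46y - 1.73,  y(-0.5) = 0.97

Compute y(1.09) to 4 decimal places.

-0.0146

Euler: y_{n+1} = y_n + h·f(x_n, y_n).
x=-0.500000, y=0.970000: f=-0.313800 → y ← 0.970000 + 0.53·(-0.313800) = 0.803686
x=0.030000, y=0.803686: f=-0.556618 → y ← 0.803686 + 0.53·(-0.556618) = 0.508678
x=0.560000, y=0.508678: f=-0.987330 → y ← 0.508678 + 0.53·(-0.987330) = -0.014607
y(1.09) ≈ -0.0146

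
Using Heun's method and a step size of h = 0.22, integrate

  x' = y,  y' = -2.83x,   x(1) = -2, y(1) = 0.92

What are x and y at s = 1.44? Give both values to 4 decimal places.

Heun on (x,y): k1 = f(s_n, state_n); k2 = f(s_n + h, state_n + h·k1); state_{n+1} = state_n + (h/2)·(k1 + k2).
1.000000: (-2.000000, 0.920000)
  k1 = (0.920000, 5.660000)
  predictor → (-1.797600, 2.165200)
  k2 = (2.165200, 5.087208)
  → (-1.660628, 2.102193)
1.220000: (-1.660628, 2.102193)
  k1 = (2.102193, 4.699577)
  predictor → (-1.198146, 3.136100)
  k2 = (3.136100, 3.390752)
  → (-1.084416, 2.992129)
(x(1.44), y(1.44)) ≈ (-1.0844, 2.9921)

-1.0844, 2.9921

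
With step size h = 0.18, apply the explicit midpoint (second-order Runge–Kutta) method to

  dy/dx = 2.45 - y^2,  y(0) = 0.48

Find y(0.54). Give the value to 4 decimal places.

Midpoint: k1 = f(x_n, y_n); k2 = f(x_n + h/2, y_n + (h/2)·k1); y_{n+1} = y_n + h·k2.
x=0.000000, y=0.480000:
  k1 = f(0.000000, 0.480000) = 2.219600
  k2 = f(0.090000, 0.679764) = 1.987921
  y ← 0.480000 + 0.18·1.987921 = 0.837826
x=0.180000, y=0.837826:
  k1 = f(0.180000, 0.837826) = 1.748048
  k2 = f(0.270000, 0.995150) = 1.459676
  y ← 0.837826 + 0.18·1.459676 = 1.100567
x=0.360000, y=1.100567:
  k1 = f(0.360000, 1.100567) = 1.238751
  k2 = f(0.450000, 1.212055) = 0.980922
  y ← 1.100567 + 0.18·0.980922 = 1.277134
y(0.54) ≈ 1.2771

1.2771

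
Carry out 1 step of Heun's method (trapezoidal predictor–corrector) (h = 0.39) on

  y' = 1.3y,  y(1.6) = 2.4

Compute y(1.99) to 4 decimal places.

Heun: k1 = f(t_n, y_n); k2 = f(t_n + h, y_n + h·k1); y_{n+1} = y_n + (h/2)·(k1 + k2).
t=1.600000, y=2.400000:
  k1 = f(1.600000, 2.400000) = 3.120000
  k2 = f(1.990000, 3.616800) = 4.701840
  y ← 2.400000 + (0.39/2)·(3.120000 + 4.701840) = 3.925259
y(1.99) ≈ 3.9253

3.9253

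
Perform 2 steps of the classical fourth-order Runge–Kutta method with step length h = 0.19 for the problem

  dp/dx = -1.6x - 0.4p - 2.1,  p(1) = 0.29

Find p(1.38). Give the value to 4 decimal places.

-1.1651

RK4: k1 = f(x_n, p_n); k2 = f(x_n + h/2, p_n + (h/2)·k1); k3 = f(x_n + h/2, p_n + (h/2)·k2); k4 = f(x_n + h, p_n + h·k3); p_{n+1} = p_n + (h/6)·(k1 + 2k2 + 2k3 + k4).
x=1.000000, p=0.290000:
  k1 = f(1.000000, 0.290000) = -3.816000
  k2 = f(1.095000, -0.072520) = -3.822992
  k3 = f(1.095000, -0.073184) = -3.822726
  k4 = f(1.190000, -0.436318) = -3.829473
  p ← 0.290000 + (0.19/6)·(k1 + 2k2 + 2k3 + k4) = -0.436335
x=1.190000, p=-0.436335:
  k1 = f(1.190000, -0.436335) = -3.829466
  k2 = f(1.285000, -0.800135) = -3.835946
  k3 = f(1.285000, -0.800750) = -3.835700
  k4 = f(1.380000, -1.165118) = -3.841953
  p ← -0.436335 + (0.19/6)·(k1 + 2k2 + 2k3 + k4) = -1.165135
p(1.38) ≈ -1.1651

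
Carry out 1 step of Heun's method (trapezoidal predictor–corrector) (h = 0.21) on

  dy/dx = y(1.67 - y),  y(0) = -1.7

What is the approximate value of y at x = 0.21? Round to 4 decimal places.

-3.6955

Heun: k1 = f(x_n, y_n); k2 = f(x_n + h, y_n + h·k1); y_{n+1} = y_n + (h/2)·(k1 + k2).
x=0.000000, y=-1.700000:
  k1 = f(0.000000, -1.700000) = -5.729000
  k2 = f(0.210000, -2.903090) = -13.276092
  y ← -1.700000 + (0.21/2)·(-5.729000 + (-13.276092)) = -3.695535
y(0.21) ≈ -3.6955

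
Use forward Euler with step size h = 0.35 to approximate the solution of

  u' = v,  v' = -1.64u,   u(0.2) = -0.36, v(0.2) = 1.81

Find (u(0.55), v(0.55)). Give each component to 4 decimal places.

Euler on (u,v): u_{n+1} = u_n + h·u', v_{n+1} = v_n + h·v'.
0.200000: (-0.360000, 1.810000); f=(1.810000, 0.590400) → (0.273500, 2.016640)
(u(0.55), v(0.55)) ≈ (0.2735, 2.0166)

0.2735, 2.0166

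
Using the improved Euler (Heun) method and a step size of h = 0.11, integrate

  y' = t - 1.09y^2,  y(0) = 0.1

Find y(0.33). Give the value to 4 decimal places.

0.1497

Heun: k1 = f(t_n, y_n); k2 = f(t_n + h, y_n + h·k1); y_{n+1} = y_n + (h/2)·(k1 + k2).
t=0.000000, y=0.100000:
  k1 = f(0.000000, 0.100000) = -0.010900
  k2 = f(0.110000, 0.098801) = 0.099360
  y ← 0.100000 + (0.11/2)·(-0.010900 + 0.099360) = 0.104865
t=0.110000, y=0.104865:
  k1 = f(0.110000, 0.104865) = 0.098014
  k2 = f(0.220000, 0.115647) = 0.205422
  y ← 0.104865 + (0.11/2)·(0.098014 + 0.205422) = 0.121554
t=0.220000, y=0.121554:
  k1 = f(0.220000, 0.121554) = 0.203895
  k2 = f(0.330000, 0.143983) = 0.307403
  y ← 0.121554 + (0.11/2)·(0.203895 + 0.307403) = 0.149676
y(0.33) ≈ 0.1497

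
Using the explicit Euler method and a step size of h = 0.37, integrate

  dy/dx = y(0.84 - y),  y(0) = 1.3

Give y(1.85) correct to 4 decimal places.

Euler: y_{n+1} = y_n + h·f(x_n, y_n).
x=0.000000, y=1.300000: f=-0.598000 → y ← 1.300000 + 0.37·(-0.598000) = 1.078740
x=0.370000, y=1.078740: f=-0.257538 → y ← 1.078740 + 0.37·(-0.257538) = 0.983451
x=0.740000, y=0.983451: f=-0.141077 → y ← 0.983451 + 0.37·(-0.141077) = 0.931252
x=1.110000, y=0.931252: f=-0.084979 → y ← 0.931252 + 0.37·(-0.084979) = 0.899810
x=1.480000, y=0.899810: f=-0.053818 → y ← 0.899810 + 0.37·(-0.053818) = 0.879898
y(1.85) ≈ 0.8799

0.8799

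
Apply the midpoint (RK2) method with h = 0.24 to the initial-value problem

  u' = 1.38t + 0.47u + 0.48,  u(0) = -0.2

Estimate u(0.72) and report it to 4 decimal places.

Midpoint: k1 = f(t_n, u_n); k2 = f(t_n + h/2, u_n + (h/2)·k1); u_{n+1} = u_n + h·k2.
t=0.000000, u=-0.200000:
  k1 = f(0.000000, -0.200000) = 0.386000
  k2 = f(0.120000, -0.153680) = 0.573370
  u ← -0.200000 + 0.24·0.573370 = -0.062391
t=0.240000, u=-0.062391:
  k1 = f(0.240000, -0.062391) = 0.781876
  k2 = f(0.360000, 0.031434) = 0.991574
  u ← -0.062391 + 0.24·0.991574 = 0.175587
t=0.480000, u=0.175587:
  k1 = f(0.480000, 0.175587) = 1.224926
  k2 = f(0.600000, 0.322578) = 1.459612
  u ← 0.175587 + 0.24·1.459612 = 0.525893
u(0.72) ≈ 0.5259

0.5259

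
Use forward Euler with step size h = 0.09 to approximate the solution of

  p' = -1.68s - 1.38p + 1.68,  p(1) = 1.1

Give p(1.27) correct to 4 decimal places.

0.6998

Euler: p_{n+1} = p_n + h·f(s_n, p_n).
s=1.000000, p=1.100000: f=-1.518000 → p ← 1.100000 + 0.09·(-1.518000) = 0.963380
s=1.090000, p=0.963380: f=-1.480664 → p ← 0.963380 + 0.09·(-1.480664) = 0.830120
s=1.180000, p=0.830120: f=-1.447966 → p ← 0.830120 + 0.09·(-1.447966) = 0.699803
p(1.27) ≈ 0.6998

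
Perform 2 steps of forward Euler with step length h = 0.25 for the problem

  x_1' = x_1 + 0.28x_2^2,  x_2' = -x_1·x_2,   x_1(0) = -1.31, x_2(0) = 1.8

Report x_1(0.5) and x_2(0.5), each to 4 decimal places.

-1.3637, 3.2322

Euler on (x_1,x_2): x_1_{n+1} = x_1_n + h·x_1', x_2_{n+1} = x_2_n + h·x_2'.
0.000000: (-1.310000, 1.800000); f=(-0.402800, 2.358000) → (-1.410700, 2.389500)
0.250000: (-1.410700, 2.389500); f=(0.188019, 3.370868) → (-1.363695, 3.232217)
(x_1(0.5), x_2(0.5)) ≈ (-1.3637, 3.2322)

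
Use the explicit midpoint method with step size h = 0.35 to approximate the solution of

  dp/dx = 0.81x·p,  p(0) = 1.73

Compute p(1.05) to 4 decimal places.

Midpoint: k1 = f(x_n, p_n); k2 = f(x_n + h/2, p_n + (h/2)·k1); p_{n+1} = p_n + h·k2.
x=0.000000, p=1.730000:
  k1 = f(0.000000, 1.730000) = 0.000000
  k2 = f(0.175000, 1.730000) = 0.245227
  p ← 1.730000 + 0.35·0.245227 = 1.815830
x=0.350000, p=1.815830:
  k1 = f(0.350000, 1.815830) = 0.514788
  k2 = f(0.525000, 1.905917) = 0.810491
  p ← 1.815830 + 0.35·0.810491 = 2.099502
x=0.700000, p=2.099502:
  k1 = f(0.700000, 2.099502) = 1.190417
  k2 = f(0.875000, 2.307825) = 1.635671
  p ← 2.099502 + 0.35·1.635671 = 2.671986
p(1.05) ≈ 2.6720

2.6720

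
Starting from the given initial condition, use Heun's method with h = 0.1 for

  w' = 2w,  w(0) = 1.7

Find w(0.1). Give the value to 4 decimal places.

2.0740

Heun: k1 = f(s_n, w_n); k2 = f(s_n + h, w_n + h·k1); w_{n+1} = w_n + (h/2)·(k1 + k2).
s=0.000000, w=1.700000:
  k1 = f(0.000000, 1.700000) = 3.400000
  k2 = f(0.100000, 2.040000) = 4.080000
  w ← 1.700000 + (0.1/2)·(3.400000 + 4.080000) = 2.074000
w(0.1) ≈ 2.0740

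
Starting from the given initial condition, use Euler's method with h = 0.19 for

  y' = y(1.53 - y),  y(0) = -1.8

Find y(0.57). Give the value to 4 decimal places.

Euler: y_{n+1} = y_n + h·f(x_n, y_n).
x=0.000000, y=-1.800000: f=-5.994000 → y ← -1.800000 + 0.19·(-5.994000) = -2.938860
x=0.190000, y=-2.938860: f=-13.133354 → y ← -2.938860 + 0.19·(-13.133354) = -5.434197
x=0.380000, y=-5.434197: f=-37.844821 → y ← -5.434197 + 0.19·(-37.844821) = -12.624713
y(0.57) ≈ -12.6247

-12.6247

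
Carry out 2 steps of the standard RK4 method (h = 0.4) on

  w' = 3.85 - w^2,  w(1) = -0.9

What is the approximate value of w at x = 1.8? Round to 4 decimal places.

RK4: k1 = f(x_n, w_n); k2 = f(x_n + h/2, w_n + (h/2)·k1); k3 = f(x_n + h/2, w_n + (h/2)·k2); k4 = f(x_n + h, w_n + h·k3); w_{n+1} = w_n + (h/6)·(k1 + 2k2 + 2k3 + k4).
x=1.000000, w=-0.900000:
  k1 = f(1.000000, -0.900000) = 3.040000
  k2 = f(1.200000, -0.292000) = 3.764736
  k3 = f(1.200000, -0.147053) = 3.828375
  k4 = f(1.400000, 0.631350) = 3.451397
  w ← -0.900000 + (0.4/6)·(k1 + 2k2 + 2k3 + k4) = 0.545175
x=1.400000, w=0.545175:
  k1 = f(1.400000, 0.545175) = 3.552785
  k2 = f(1.600000, 1.255732) = 2.273138
  k3 = f(1.600000, 0.999802) = 2.850395
  k4 = f(1.800000, 1.685333) = 1.009653
  w ← 0.545175 + (0.4/6)·(k1 + 2k2 + 2k3 + k4) = 1.532475
w(1.8) ≈ 1.5325

1.5325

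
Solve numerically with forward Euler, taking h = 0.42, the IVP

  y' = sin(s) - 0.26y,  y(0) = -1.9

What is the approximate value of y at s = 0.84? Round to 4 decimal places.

-1.3364

Euler: y_{n+1} = y_n + h·f(s_n, y_n).
s=0.000000, y=-1.900000: f=0.494000 → y ← -1.900000 + 0.42·0.494000 = -1.692520
s=0.420000, y=-1.692520: f=0.847816 → y ← -1.692520 + 0.42·0.847816 = -1.336437
y(0.84) ≈ -1.3364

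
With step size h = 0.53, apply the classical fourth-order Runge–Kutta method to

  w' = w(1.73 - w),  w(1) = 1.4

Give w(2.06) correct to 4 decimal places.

1.6664

RK4: k1 = f(s_n, w_n); k2 = f(s_n + h/2, w_n + (h/2)·k1); k3 = f(s_n + h/2, w_n + (h/2)·k2); k4 = f(s_n + h, w_n + h·k3); w_{n+1} = w_n + (h/6)·(k1 + 2k2 + 2k3 + k4).
s=1.000000, w=1.400000:
  k1 = f(1.000000, 1.400000) = 0.462000
  k2 = f(1.265000, 1.522430) = 0.316011
  k3 = f(1.265000, 1.483743) = 0.365382
  k4 = f(1.530000, 1.593653) = 0.217290
  w ← 1.400000 + (0.53/6)·(k1 + 2k2 + 2k3 + k4) = 1.580383
s=1.530000, w=1.580383:
  k1 = f(1.530000, 1.580383) = 0.236452
  k2 = f(1.795000, 1.643043) = 0.142874
  k3 = f(1.795000, 1.618245) = 0.180847
  k4 = f(2.060000, 1.676232) = 0.090127
  w ← 1.580383 + (0.53/6)·(k1 + 2k2 + 2k3 + k4) = 1.666422
w(2.06) ≈ 1.6664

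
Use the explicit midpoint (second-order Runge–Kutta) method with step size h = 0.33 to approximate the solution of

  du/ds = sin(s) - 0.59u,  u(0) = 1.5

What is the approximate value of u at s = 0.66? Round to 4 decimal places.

1.2101

Midpoint: k1 = f(s_n, u_n); k2 = f(s_n + h/2, u_n + (h/2)·k1); u_{n+1} = u_n + h·k2.
s=0.000000, u=1.500000:
  k1 = f(0.000000, 1.500000) = -0.885000
  k2 = f(0.165000, 1.353975) = -0.634593
  u ← 1.500000 + 0.33·(-0.634593) = 1.290584
s=0.330000, u=1.290584:
  k1 = f(0.330000, 1.290584) = -0.437402
  k2 = f(0.495000, 1.218413) = -0.243832
  u ← 1.290584 + 0.33·(-0.243832) = 1.210120
u(0.66) ≈ 1.2101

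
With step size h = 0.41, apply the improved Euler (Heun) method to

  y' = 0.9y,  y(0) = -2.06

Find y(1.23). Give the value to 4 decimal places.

-6.1138

Heun: k1 = f(s_n, y_n); k2 = f(s_n + h, y_n + h·k1); y_{n+1} = y_n + (h/2)·(k1 + k2).
s=0.000000, y=-2.060000:
  k1 = f(0.000000, -2.060000) = -1.854000
  k2 = f(0.410000, -2.820140) = -2.538126
  y ← -2.060000 + (0.41/2)·(-1.854000 + (-2.538126)) = -2.960386
s=0.410000, y=-2.960386:
  k1 = f(0.410000, -2.960386) = -2.664347
  k2 = f(0.820000, -4.052768) = -3.647491
  y ← -2.960386 + (0.41/2)·(-2.664347 + (-3.647491)) = -4.254313
s=0.820000, y=-4.254313:
  k1 = f(0.820000, -4.254313) = -3.828881
  k2 = f(1.230000, -5.824154) = -5.241739
  y ← -4.254313 + (0.41/2)·(-3.828881 + (-5.241739)) = -6.113790
y(1.23) ≈ -6.1138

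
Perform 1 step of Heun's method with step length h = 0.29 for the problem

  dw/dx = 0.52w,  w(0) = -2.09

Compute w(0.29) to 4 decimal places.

Heun: k1 = f(x_n, w_n); k2 = f(x_n + h, w_n + h·k1); w_{n+1} = w_n + (h/2)·(k1 + k2).
x=0.000000, w=-2.090000:
  k1 = f(0.000000, -2.090000) = -1.086800
  k2 = f(0.290000, -2.405172) = -1.250689
  w ← -2.090000 + (0.29/2)·(-1.086800 + (-1.250689)) = -2.428936
w(0.29) ≈ -2.4289

-2.4289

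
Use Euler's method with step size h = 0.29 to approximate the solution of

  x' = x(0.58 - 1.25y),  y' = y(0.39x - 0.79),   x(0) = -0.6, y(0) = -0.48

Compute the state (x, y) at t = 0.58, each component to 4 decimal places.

-1.0393, -0.2294

Euler on (x,y): x_{n+1} = x_n + h·x', y_{n+1} = y_n + h·y'.
0.000000: (-0.600000, -0.480000); f=(-0.708000, 0.491520) → (-0.805320, -0.337459)
0.290000: (-0.805320, -0.337459); f=(-0.806789, 0.372580) → (-1.039289, -0.229411)
(x(0.58), y(0.58)) ≈ (-1.0393, -0.2294)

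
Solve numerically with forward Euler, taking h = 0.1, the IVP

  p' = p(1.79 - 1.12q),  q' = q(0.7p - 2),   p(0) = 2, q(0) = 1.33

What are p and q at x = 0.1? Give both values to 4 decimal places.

Euler on (p,q): p_{n+1} = p_n + h·p', q_{n+1} = q_n + h·q'.
0.000000: (2.000000, 1.330000); f=(0.600800, -0.798000) → (2.060080, 1.250200)
(p(0.1), q(0.1)) ≈ (2.0601, 1.2502)

2.0601, 1.2502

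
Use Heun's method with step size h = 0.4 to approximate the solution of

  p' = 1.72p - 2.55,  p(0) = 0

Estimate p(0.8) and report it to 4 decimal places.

-4.0094

Heun: k1 = f(t_n, p_n); k2 = f(t_n + h, p_n + h·k1); p_{n+1} = p_n + (h/2)·(k1 + k2).
t=0.000000, p=0.000000:
  k1 = f(0.000000, 0.000000) = -2.550000
  k2 = f(0.400000, -1.020000) = -4.304400
  p ← 0.000000 + (0.4/2)·(-2.550000 + (-4.304400)) = -1.370880
t=0.400000, p=-1.370880:
  k1 = f(0.400000, -1.370880) = -4.907914
  k2 = f(0.800000, -3.334045) = -8.284558
  p ← -1.370880 + (0.4/2)·(-4.907914 + (-8.284558)) = -4.009374
p(0.8) ≈ -4.0094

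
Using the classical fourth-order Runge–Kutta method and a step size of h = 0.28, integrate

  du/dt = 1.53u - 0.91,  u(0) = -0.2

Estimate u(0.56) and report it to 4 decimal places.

RK4: k1 = f(t_n, u_n); k2 = f(t_n + h/2, u_n + (h/2)·k1); k3 = f(t_n + h/2, u_n + (h/2)·k2); k4 = f(t_n + h, u_n + h·k3); u_{n+1} = u_n + (h/6)·(k1 + 2k2 + 2k3 + k4).
t=0.000000, u=-0.200000:
  k1 = f(0.000000, -0.200000) = -1.216000
  k2 = f(0.140000, -0.370240) = -1.476467
  k3 = f(0.140000, -0.406705) = -1.532259
  k4 = f(0.280000, -0.629033) = -1.872420
  u ← -0.200000 + (0.28/6)·(k1 + 2k2 + 2k3 + k4) = -0.624941
t=0.280000, u=-0.624941:
  k1 = f(0.280000, -0.624941) = -1.866159
  k2 = f(0.420000, -0.886203) = -2.265891
  k3 = f(0.420000, -0.942165) = -2.351513
  k4 = f(0.560000, -1.283364) = -2.873548
  u ← -0.624941 + (0.28/6)·(k1 + 2k2 + 2k3 + k4) = -1.277085
u(0.56) ≈ -1.2771

-1.2771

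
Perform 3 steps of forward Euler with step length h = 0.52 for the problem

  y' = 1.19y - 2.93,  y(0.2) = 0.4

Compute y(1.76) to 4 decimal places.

Euler: y_{n+1} = y_n + h·f(s_n, y_n).
s=0.200000, y=0.400000: f=-2.454000 → y ← 0.400000 + 0.52·(-2.454000) = -0.876080
s=0.720000, y=-0.876080: f=-3.972535 → y ← -0.876080 + 0.52·(-3.972535) = -2.941798
s=1.240000, y=-2.941798: f=-6.430740 → y ← -2.941798 + 0.52·(-6.430740) = -6.285783
y(1.76) ≈ -6.2858

-6.2858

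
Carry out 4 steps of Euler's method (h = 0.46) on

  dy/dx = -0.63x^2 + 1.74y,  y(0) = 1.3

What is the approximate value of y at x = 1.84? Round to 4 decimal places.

12.4667

Euler: y_{n+1} = y_n + h·f(x_n, y_n).
x=0.000000, y=1.300000: f=2.262000 → y ← 1.300000 + 0.46·2.262000 = 2.340520
x=0.460000, y=2.340520: f=3.939197 → y ← 2.340520 + 0.46·3.939197 = 4.152551
x=0.920000, y=4.152551: f=6.692206 → y ← 4.152551 + 0.46·6.692206 = 7.230965
x=1.380000, y=7.230965: f=11.382108 → y ← 7.230965 + 0.46·11.382108 = 12.466735
y(1.84) ≈ 12.4667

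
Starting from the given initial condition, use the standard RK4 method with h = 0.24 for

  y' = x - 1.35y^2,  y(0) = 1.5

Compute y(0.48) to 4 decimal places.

RK4: k1 = f(x_n, y_n); k2 = f(x_n + h/2, y_n + (h/2)·k1); k3 = f(x_n + h/2, y_n + (h/2)·k2); k4 = f(x_n + h, y_n + h·k3); y_{n+1} = y_n + (h/6)·(k1 + 2k2 + 2k3 + k4).
x=0.000000, y=1.500000:
  k1 = f(0.000000, 1.500000) = -3.037500
  k2 = f(0.120000, 1.135500) = -1.620636
  k3 = f(0.120000, 1.305524) = -2.180929
  k4 = f(0.240000, 0.976577) = -1.047499
  y ← 1.500000 + (0.24/6)·(k1 + 2k2 + 2k3 + k4) = 1.032475
x=0.240000, y=1.032475:
  k1 = f(0.240000, 1.032475) = -1.199106
  k2 = f(0.360000, 0.888582) = -0.705931
  k3 = f(0.360000, 0.947763) = -0.852644
  k4 = f(0.480000, 0.827840) = -0.445181
  y ← 1.032475 + (0.24/6)·(k1 + 2k2 + 2k3 + k4) = 0.842017
y(0.48) ≈ 0.8420

0.8420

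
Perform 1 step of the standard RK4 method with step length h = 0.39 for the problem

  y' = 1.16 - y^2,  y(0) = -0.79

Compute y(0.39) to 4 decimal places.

RK4: k1 = f(t_n, y_n); k2 = f(t_n + h/2, y_n + (h/2)·k1); k3 = f(t_n + h/2, y_n + (h/2)·k2); k4 = f(t_n + h, y_n + h·k3); y_{n+1} = y_n + (h/6)·(k1 + 2k2 + 2k3 + k4).
t=0.000000, y=-0.790000:
  k1 = f(0.000000, -0.790000) = 0.535900
  k2 = f(0.195000, -0.685500) = 0.690090
  k3 = f(0.195000, -0.655432) = 0.730408
  k4 = f(0.390000, -0.505141) = 0.904833
  y ← -0.790000 + (0.39/6)·(k1 + 2k2 + 2k3 + k4) = -0.511688
y(0.39) ≈ -0.5117

-0.5117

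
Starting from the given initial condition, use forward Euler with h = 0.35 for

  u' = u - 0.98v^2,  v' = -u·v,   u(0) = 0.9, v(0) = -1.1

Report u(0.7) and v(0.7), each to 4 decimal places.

Euler on (u,v): u_{n+1} = u_n + h·u', v_{n+1} = v_n + h·v'.
0.000000: (0.900000, -1.100000); f=(-0.285800, 0.990000) → (0.799970, -0.753500)
0.350000: (0.799970, -0.753500); f=(0.243563, 0.602777) → (0.885217, -0.542528)
(u(0.7), v(0.7)) ≈ (0.8852, -0.5425)

0.8852, -0.5425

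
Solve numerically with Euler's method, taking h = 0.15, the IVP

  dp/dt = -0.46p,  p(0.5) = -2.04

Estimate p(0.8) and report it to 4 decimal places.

Euler: p_{n+1} = p_n + h·f(t_n, p_n).
t=0.500000, p=-2.040000: f=0.938400 → p ← -2.040000 + 0.15·0.938400 = -1.899240
t=0.650000, p=-1.899240: f=0.873650 → p ← -1.899240 + 0.15·0.873650 = -1.768192
p(0.8) ≈ -1.7682

-1.7682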